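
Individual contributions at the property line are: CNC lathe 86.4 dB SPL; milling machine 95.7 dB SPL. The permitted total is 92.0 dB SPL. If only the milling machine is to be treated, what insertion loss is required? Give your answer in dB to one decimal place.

Fixed contribution from the other source: Σ 10^(L/10) = 10^(86.4/10) = 4.365e+08 (86.40 dB SPL).
The limit corresponds to 10^(92.0/10) = 1.585e+09; subtracting the fixed part leaves 1.148e+09 for the milling machine, i.e. 90.60 dB SPL.
Required insertion loss = 95.7 − 90.60 = 5.10 dB.

5.1 dB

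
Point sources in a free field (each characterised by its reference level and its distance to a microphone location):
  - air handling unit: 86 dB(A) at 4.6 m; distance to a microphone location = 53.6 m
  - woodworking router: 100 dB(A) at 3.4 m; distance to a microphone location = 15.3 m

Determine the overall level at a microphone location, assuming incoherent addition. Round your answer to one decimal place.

Apply inverse-square spreading to bring every level to the receiver, then sum 10^(L/10).
air handling unit: 86 − 20·log₁₀(53.6/4.6) = 86 − 21.33 = 64.67 dB(A).
woodworking router: 100 − 20·log₁₀(15.3/3.4) = 100 − 13.06 = 86.94 dB(A).
Σ 10^(L/10) = 4.968e+08 → L_total = 10·log₁₀(4.968e+08) = 86.96 dB(A).

87.0 dB(A)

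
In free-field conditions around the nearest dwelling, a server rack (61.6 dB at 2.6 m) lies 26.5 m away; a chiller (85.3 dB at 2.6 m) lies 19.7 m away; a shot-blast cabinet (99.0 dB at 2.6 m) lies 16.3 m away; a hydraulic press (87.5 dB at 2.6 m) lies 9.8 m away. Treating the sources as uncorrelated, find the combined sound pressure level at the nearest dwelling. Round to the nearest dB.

Apply inverse-square spreading to bring every level to the receiver, then sum 10^(L/10).
server rack: 61.6 − 20·log₁₀(26.5/2.6) = 61.6 − 20.17 = 41.43 dB.
chiller: 85.3 − 20·log₁₀(19.7/2.6) = 85.3 − 17.59 = 67.71 dB.
shot-blast cabinet: 99.0 − 20·log₁₀(16.3/2.6) = 99.0 − 15.94 = 83.06 dB.
hydraulic press: 87.5 − 20·log₁₀(9.8/2.6) = 87.5 − 11.53 = 75.97 dB.
Σ 10^(L/10) = 2.476e+08 → L_total = 10·log₁₀(2.476e+08) = 83.94 dB.

84 dB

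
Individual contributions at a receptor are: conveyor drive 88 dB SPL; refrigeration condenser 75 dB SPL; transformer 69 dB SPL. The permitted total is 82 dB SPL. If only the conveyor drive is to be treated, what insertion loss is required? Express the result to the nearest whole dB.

Everything except the conveyor drive sums to 10^(75/10) + 10^(69/10) = 3.957e+07 in linear terms, 75.97 dB SPL.
The limit corresponds to 10^(82/10) = 1.585e+08; subtracting the fixed part leaves 1.189e+08 for the conveyor drive, i.e. 80.75 dB SPL.
So the conveyor drive must be reduced from 88 to 80.75 dB SPL: IL = 7.25 dB.

7 dB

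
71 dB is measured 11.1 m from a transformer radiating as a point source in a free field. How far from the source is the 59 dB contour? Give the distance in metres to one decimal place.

44.2 m

The 12.0 dB drop corresponds to a distance ratio of 10^(12.0/20) for a point source.
r₂ = 11.1·10^((71−59)/20) = 11.1·10^(12.0/20) = 44.19 m.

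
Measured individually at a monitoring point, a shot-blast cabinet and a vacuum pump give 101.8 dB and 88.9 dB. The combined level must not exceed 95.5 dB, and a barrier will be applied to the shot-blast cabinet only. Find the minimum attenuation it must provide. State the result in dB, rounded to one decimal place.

7.4 dB

Fixed contribution from the other source: Σ 10^(L/10) = 10^(88.9/10) = 7.762e+08 (88.90 dB).
The limit corresponds to 10^(95.5/10) = 3.548e+09; subtracting the fixed part leaves 2.772e+09 for the shot-blast cabinet, i.e. 94.43 dB.
So the shot-blast cabinet must be reduced from 101.8 to 94.43 dB: IL = 7.37 dB.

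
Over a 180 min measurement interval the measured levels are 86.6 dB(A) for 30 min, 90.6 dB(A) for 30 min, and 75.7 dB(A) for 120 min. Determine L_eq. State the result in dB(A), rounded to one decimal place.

The energy average is taken in the linear domain: L_eq = 10·log₁₀[(Σ tᵢ·10^(Lᵢ/10))/T], T = 180 min.
Σ tᵢ·10^(Lᵢ/10) = 30·10^(86.6/10) + 30·10^(90.6/10) + 120·10^(75.7/10) = 5.262e+10.
L_eq = 10·log₁₀(5.262e+10/180) = 84.66 dB(A).

84.7 dB(A)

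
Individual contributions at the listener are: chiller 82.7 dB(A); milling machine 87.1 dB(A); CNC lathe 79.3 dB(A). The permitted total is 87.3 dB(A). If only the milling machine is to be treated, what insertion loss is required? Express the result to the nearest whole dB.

3 dB

Everything except the milling machine sums to 10^(82.7/10) + 10^(79.3/10) = 2.713e+08 in linear terms, 84.33 dB(A).
The limit corresponds to 10^(87.3/10) = 5.370e+08; subtracting the fixed part leaves 2.657e+08 for the milling machine, i.e. 84.24 dB(A).
So the milling machine must be reduced from 87.1 to 84.24 dB(A): IL = 2.86 dB.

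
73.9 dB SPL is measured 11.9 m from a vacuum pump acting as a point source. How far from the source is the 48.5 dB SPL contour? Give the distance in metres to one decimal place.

For a point source L₁ − L₂ = 20·log₁₀(r₂/r₁), so r₂ = r₁·10^((L₁−L₂)/20).
r₂ = 11.9·10^((73.9−48.5)/20) = 11.9·10^(25.4/20) = 221.59 m.

221.6 m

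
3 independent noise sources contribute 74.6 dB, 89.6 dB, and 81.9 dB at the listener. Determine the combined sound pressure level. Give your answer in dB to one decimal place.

90.4 dB

Incoherent sources combine by intensity addition: L_total = 10·log₁₀(Σ 10^(L_i/10)).
Σ 10^(L/10) = 10^(74.6/10) + 10^(89.6/10) + 10^(81.9/10) = 1.096e+09.
L_total = 10·log₁₀(1.096e+09) = 90.40 dB.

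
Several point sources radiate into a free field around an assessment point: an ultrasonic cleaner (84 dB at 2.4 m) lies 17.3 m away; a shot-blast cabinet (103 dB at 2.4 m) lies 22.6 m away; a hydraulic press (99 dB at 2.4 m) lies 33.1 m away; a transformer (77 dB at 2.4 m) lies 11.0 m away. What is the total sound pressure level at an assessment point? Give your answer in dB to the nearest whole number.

Propagate each source to the receiver with L = L_ref − 20·log₁₀(r/r_ref), then add intensities.
ultrasonic cleaner: 84 − 20·log₁₀(17.3/2.4) = 84 − 17.16 = 66.84 dB.
shot-blast cabinet: 103 − 20·log₁₀(22.6/2.4) = 103 − 19.48 = 83.52 dB.
hydraulic press: 99 − 20·log₁₀(33.1/2.4) = 99 − 22.79 = 76.21 dB.
transformer: 77 − 20·log₁₀(11.0/2.4) = 77 − 13.22 = 63.78 dB.
Σ 10^(L/10) = 2.740e+08 → L_total = 10·log₁₀(2.740e+08) = 84.38 dB.

84 dB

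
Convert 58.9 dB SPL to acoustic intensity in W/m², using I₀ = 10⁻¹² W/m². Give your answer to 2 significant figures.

L = 10·log₁₀(I/I₀) ⇒ I = I₀·10^(L/10) = 10⁻¹² × 10^5.89.

7.8e-07 W/m²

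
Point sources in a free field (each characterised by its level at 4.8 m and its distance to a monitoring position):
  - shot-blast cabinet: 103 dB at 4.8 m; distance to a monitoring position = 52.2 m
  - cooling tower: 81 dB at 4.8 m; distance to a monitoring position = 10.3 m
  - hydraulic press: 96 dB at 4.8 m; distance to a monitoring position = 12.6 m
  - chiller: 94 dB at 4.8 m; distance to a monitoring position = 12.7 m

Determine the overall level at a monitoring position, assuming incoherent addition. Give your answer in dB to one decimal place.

90.5 dB

Propagate each source to the receiver with L = L_ref − 20·log₁₀(r/r_ref), then add intensities.
shot-blast cabinet: 103 − 20·log₁₀(52.2/4.8) = 103 − 20.73 = 82.27 dB.
cooling tower: 81 − 20·log₁₀(10.3/4.8) = 81 − 6.63 = 74.37 dB.
hydraulic press: 96 − 20·log₁₀(12.6/4.8) = 96 − 8.38 = 87.62 dB.
chiller: 94 − 20·log₁₀(12.7/4.8) = 94 − 8.45 = 85.55 dB.
Σ 10^(L/10) = 1.133e+09 → L_total = 10·log₁₀(1.133e+09) = 90.54 dB.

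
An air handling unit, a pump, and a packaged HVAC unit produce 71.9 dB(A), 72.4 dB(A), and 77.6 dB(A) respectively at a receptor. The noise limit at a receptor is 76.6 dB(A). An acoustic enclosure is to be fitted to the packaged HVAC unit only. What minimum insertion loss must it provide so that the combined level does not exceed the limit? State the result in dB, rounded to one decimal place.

6.5 dB

The untreated sources together contribute 10^(71.9/10) + 10^(72.4/10) = 3.287e+07, i.e. 75.17 dB(A).
To meet 76.6 dB(A) overall, the treated packaged HVAC unit may contribute at most 10^(76.6/10) − 3.287e+07 = 1.284e+07, i.e. 71.09 dB(A).
So the packaged HVAC unit must be reduced from 77.6 to 71.09 dB(A): IL = 6.51 dB.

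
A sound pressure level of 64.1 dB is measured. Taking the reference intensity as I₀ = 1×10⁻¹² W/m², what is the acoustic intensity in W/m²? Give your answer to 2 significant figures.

I = I₀·10^(L/10) = 10⁻¹² × 10^(64.1/10) = 10^(-5.590).

2.6e-06 W/m²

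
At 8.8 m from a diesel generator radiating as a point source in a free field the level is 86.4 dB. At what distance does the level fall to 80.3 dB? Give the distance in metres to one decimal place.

17.8 m

Point-source spreading drops the level by 20·log₁₀(r₂/r₁); inverting, r₂/r₁ = 10^(ΔL/20).
r₂ = 8.8·10^((86.4−80.3)/20) = 8.8·10^(6.1/20) = 17.76 m.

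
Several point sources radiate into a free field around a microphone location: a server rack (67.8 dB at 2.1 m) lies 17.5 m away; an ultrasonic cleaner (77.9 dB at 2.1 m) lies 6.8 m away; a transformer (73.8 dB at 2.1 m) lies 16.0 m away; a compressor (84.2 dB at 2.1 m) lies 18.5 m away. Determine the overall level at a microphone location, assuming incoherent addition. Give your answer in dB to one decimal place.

Propagate each source to the receiver with L = L_ref − 20·log₁₀(r/r_ref), then add intensities.
server rack: 67.8 − 20·log₁₀(17.5/2.1) = 67.8 − 18.42 = 49.38 dB.
ultrasonic cleaner: 77.9 − 20·log₁₀(6.8/2.1) = 77.9 − 10.21 = 67.69 dB.
transformer: 73.8 − 20·log₁₀(16.0/2.1) = 73.8 − 17.64 = 56.16 dB.
compressor: 84.2 − 20·log₁₀(18.5/2.1) = 84.2 − 18.90 = 65.30 dB.
Σ 10^(L/10) = 9.770e+06 → L_total = 10·log₁₀(9.770e+06) = 69.90 dB.

69.9 dB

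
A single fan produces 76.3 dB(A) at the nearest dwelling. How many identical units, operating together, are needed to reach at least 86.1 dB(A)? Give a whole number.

Need L₁ + 10·log₁₀ N ≥ 86.1, i.e. log₁₀ N ≥ 0.98.
N ≥ 10^(9.8/10) = 9.550, so N = 10.

10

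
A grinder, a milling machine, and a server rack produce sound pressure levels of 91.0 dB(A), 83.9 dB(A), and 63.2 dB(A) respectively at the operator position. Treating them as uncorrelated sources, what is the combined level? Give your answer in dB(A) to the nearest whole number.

92 dB(A)

Incoherent sources combine by intensity addition: L_total = 10·log₁₀(Σ 10^(L_i/10)).
Σ 10^(L/10) = 10^(91.0/10) + 10^(83.9/10) + 10^(63.2/10) = 1.506e+09.
L_total = 10·log₁₀(1.506e+09) = 91.78 dB(A).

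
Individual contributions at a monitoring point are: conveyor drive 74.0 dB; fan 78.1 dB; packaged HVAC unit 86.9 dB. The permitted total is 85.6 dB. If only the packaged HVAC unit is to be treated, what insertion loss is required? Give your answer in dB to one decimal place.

2.5 dB

Fixed contribution from the other sources: Σ 10^(L/10) = 10^(74.0/10) + 10^(78.1/10) = 8.968e+07 (79.53 dB).
To meet 85.6 dB overall, the treated packaged HVAC unit may contribute at most 10^(85.6/10) − 8.968e+07 = 2.734e+08, i.e. 84.37 dB.
So the packaged HVAC unit must be reduced from 86.9 to 84.37 dB: IL = 2.53 dB.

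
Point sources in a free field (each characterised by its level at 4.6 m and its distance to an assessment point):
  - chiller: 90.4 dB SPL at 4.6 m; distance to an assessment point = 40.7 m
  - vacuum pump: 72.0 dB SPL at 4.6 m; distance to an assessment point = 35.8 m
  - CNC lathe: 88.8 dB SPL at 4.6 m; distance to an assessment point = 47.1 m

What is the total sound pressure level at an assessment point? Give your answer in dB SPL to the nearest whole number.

73 dB SPL

Propagate each source to the receiver with L = L_ref − 20·log₁₀(r/r_ref), then add intensities.
chiller: 90.4 − 20·log₁₀(40.7/4.6) = 90.4 − 18.94 = 71.46 dB SPL.
vacuum pump: 72.0 − 20·log₁₀(35.8/4.6) = 72.0 − 17.82 = 54.18 dB SPL.
CNC lathe: 88.8 − 20·log₁₀(47.1/4.6) = 88.8 − 20.21 = 68.59 dB SPL.
Σ 10^(L/10) = 2.150e+07 → L_total = 10·log₁₀(2.150e+07) = 73.33 dB SPL.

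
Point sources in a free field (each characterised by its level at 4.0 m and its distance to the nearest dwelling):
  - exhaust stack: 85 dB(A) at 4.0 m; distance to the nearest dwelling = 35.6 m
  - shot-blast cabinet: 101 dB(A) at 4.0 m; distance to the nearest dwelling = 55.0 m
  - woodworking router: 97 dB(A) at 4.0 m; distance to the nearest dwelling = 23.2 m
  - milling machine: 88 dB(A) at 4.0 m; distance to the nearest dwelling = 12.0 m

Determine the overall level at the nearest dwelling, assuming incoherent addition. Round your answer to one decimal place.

Propagate each source to the receiver with L = L_ref − 20·log₁₀(r/r_ref), then add intensities.
exhaust stack: 85 − 20·log₁₀(35.6/4.0) = 85 − 18.99 = 66.01 dB(A).
shot-blast cabinet: 101 − 20·log₁₀(55.0/4.0) = 101 − 22.77 = 78.23 dB(A).
woodworking router: 97 − 20·log₁₀(23.2/4.0) = 97 − 15.27 = 81.73 dB(A).
milling machine: 88 − 20·log₁₀(12.0/4.0) = 88 − 9.54 = 78.46 dB(A).
Σ 10^(L/10) = 2.897e+08 → L_total = 10·log₁₀(2.897e+08) = 84.62 dB(A).

84.6 dB(A)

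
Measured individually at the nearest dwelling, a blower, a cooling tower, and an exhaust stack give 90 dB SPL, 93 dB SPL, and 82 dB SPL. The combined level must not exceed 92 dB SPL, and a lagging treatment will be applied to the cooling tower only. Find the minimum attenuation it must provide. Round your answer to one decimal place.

Fixed contribution from the other sources: Σ 10^(L/10) = 10^(90/10) + 10^(82/10) = 1.158e+09 (90.64 dB SPL).
To meet 92 dB SPL overall, the treated cooling tower may contribute at most 10^(92/10) − 1.158e+09 = 4.264e+08, i.e. 86.30 dB SPL.
Required insertion loss = 93 − 86.30 = 6.70 dB.

6.7 dB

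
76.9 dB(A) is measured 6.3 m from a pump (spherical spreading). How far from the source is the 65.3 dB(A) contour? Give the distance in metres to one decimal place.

24.0 m

The 11.6 dB drop corresponds to a distance ratio of 10^(11.6/20) for a point source.
r₂ = 6.3·10^((76.9−65.3)/20) = 6.3·10^(11.6/20) = 23.95 m.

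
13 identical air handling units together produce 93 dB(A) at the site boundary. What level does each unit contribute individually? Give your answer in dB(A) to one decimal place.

Dividing the total intensity by 13 lowers the level by 10·log₁₀ 13 = 11.139 dB: L₁ = 93 − 11.139.

81.9 dB(A)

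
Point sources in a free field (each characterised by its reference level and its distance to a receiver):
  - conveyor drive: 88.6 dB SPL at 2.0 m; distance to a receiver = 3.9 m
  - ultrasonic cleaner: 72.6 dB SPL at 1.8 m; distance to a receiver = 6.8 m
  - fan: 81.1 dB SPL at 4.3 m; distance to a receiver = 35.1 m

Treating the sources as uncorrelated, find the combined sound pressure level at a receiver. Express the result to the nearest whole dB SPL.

Propagate each source to the receiver with L = L_ref − 20·log₁₀(r/r_ref), then add intensities.
conveyor drive: 88.6 − 20·log₁₀(3.9/2.0) = 88.6 − 5.80 = 82.80 dB SPL.
ultrasonic cleaner: 72.6 − 20·log₁₀(6.8/1.8) = 72.6 − 11.54 = 61.06 dB SPL.
fan: 81.1 − 20·log₁₀(35.1/4.3) = 81.1 − 18.24 = 62.86 dB SPL.
Σ 10^(L/10) = 1.937e+08 → L_total = 10·log₁₀(1.937e+08) = 82.87 dB SPL.

83 dB SPL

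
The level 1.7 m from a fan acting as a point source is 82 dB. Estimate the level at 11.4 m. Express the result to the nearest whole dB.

65 dB

For a point source, L₂ = L₁ − 20·log₁₀(r₂/r₁).
L₂ = 82 − 20·log₁₀(11.4/1.7) = 82 − 16.529 = 65.47 dB.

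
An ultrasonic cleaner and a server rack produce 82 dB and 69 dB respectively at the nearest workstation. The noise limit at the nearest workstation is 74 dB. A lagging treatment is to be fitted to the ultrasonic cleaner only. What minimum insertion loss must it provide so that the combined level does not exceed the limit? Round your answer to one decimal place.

9.7 dB

Everything except the ultrasonic cleaner sums to 10^(69/10) = 7.943e+06 in linear terms, 69.00 dB.
The limit corresponds to 10^(74/10) = 2.512e+07; subtracting the fixed part leaves 1.718e+07 for the ultrasonic cleaner, i.e. 72.35 dB.
So the ultrasonic cleaner must be reduced from 82 to 72.35 dB: IL = 9.65 dB.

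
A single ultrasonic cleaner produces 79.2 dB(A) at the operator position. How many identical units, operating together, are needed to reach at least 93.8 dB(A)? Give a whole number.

29

Need L₁ + 10·log₁₀ N ≥ 93.8, i.e. log₁₀ N ≥ 1.46.
N ≥ 10^(14.6/10) = 28.840, so N = 29.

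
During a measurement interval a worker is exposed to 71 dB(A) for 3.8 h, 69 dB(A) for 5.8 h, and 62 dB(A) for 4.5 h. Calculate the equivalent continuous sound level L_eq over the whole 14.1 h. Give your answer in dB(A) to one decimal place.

68.6 dB(A)

The energy average is taken in the linear domain: L_eq = 10·log₁₀[(Σ tᵢ·10^(Lᵢ/10))/T], T = 14.1 h.
Σ tᵢ·10^(Lᵢ/10) = 3.8·10^(71/10) + 5.8·10^(69/10) + 4.5·10^(62/10) = 1.010e+08.
L_eq = 10·log₁₀(1.010e+08/14.1) = 68.55 dB(A).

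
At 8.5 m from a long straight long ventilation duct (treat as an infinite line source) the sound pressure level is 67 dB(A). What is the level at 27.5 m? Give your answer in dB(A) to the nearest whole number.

62 dB(A)

For a line source, L₂ = L₁ − 10·log₁₀(r₂/r₁).
L₂ = 67 − 10·log₁₀(27.5/8.5) = 67 − 5.099 = 61.90 dB(A).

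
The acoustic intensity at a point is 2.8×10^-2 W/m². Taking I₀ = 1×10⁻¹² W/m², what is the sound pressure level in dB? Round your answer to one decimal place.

104.5 dB

Dividing by I₀ shifts the exponent by 12: I/I₀ = 2.8×10^10.
L = 10·(0.4472 + 10) = 104.47 dB.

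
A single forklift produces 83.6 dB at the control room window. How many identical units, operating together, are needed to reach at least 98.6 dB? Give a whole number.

32

N identical sources give L₁ + 10·log₁₀ N, so require 10·log₁₀ N ≥ 98.6 − 83.6 = 15.0 dB.
N ≥ 10^(15.0/10) = 31.623, so N = 32.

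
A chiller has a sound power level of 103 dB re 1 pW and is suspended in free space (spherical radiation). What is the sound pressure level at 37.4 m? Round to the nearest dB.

61 dB

The power spreads over a sphere of area 4π·r², so L_p = L_w − 10·log₁₀(4π·r²).
4π·r² = 1.758e+04 m², 10·log₁₀ of that is 42.450 dB.
L_p = 103 − 42.450 = 60.55 dB.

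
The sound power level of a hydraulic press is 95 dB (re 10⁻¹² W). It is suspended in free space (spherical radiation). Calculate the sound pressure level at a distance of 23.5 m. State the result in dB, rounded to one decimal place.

L_p = L_w − 10·log₁₀(4π·r²) with r = 23.5 m.
4π·r² = 6940 m², 10·log₁₀ of that is 38.413 dB.
L_p = 95 − 38.413 = 56.59 dB.

56.6 dB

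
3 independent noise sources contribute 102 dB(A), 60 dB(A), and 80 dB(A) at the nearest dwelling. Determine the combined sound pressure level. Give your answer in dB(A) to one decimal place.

102.0 dB(A)

Incoherent sources combine by intensity addition: L_total = 10·log₁₀(Σ 10^(L_i/10)).
Σ 10^(L/10) = 10^(102/10) + 10^(60/10) + 10^(80/10) = 1.595e+10.
L_total = 10·log₁₀(1.595e+10) = 102.03 dB(A).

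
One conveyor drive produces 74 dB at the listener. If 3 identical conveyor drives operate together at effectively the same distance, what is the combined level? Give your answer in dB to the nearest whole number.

79 dB

N identical incoherent sources raise the level by 10·log₁₀ N.
L_total = 74 + 10·log₁₀(3) = 74 + 4.771 = 78.77 dB.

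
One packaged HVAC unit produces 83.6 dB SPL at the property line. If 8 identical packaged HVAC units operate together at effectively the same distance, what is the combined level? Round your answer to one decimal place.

N identical incoherent sources raise the level by 10·log₁₀ N.
L_total = 83.6 + 10·log₁₀(8) = 83.6 + 9.031 = 92.63 dB SPL.

92.6 dB SPL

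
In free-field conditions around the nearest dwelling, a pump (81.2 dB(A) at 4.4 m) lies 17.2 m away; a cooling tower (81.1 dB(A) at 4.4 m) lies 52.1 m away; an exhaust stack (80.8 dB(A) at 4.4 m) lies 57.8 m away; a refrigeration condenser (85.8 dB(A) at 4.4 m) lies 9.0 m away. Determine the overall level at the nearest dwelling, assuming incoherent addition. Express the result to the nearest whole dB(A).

80 dB(A)

First find each source's level at the receiver (point-source: −20·log₁₀(r/r_ref)), then combine on an intensity basis.
pump: 81.2 − 20·log₁₀(17.2/4.4) = 81.2 − 11.84 = 69.36 dB(A).
cooling tower: 81.1 − 20·log₁₀(52.1/4.4) = 81.1 − 21.47 = 59.63 dB(A).
exhaust stack: 80.8 − 20·log₁₀(57.8/4.4) = 80.8 − 22.37 = 58.43 dB(A).
refrigeration condenser: 85.8 − 20·log₁₀(9.0/4.4) = 85.8 − 6.22 = 79.58 dB(A).
Σ 10^(L/10) = 1.011e+08 → L_total = 10·log₁₀(1.011e+08) = 80.05 dB(A).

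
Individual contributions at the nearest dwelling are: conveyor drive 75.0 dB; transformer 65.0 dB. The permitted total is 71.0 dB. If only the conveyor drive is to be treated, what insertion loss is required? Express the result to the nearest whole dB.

Everything except the conveyor drive sums to 10^(65.0/10) = 3.162e+06 in linear terms, 65.00 dB.
To meet 71.0 dB overall, the treated conveyor drive may contribute at most 10^(71.0/10) − 3.162e+06 = 9.427e+06, i.e. 69.74 dB.
So the conveyor drive must be reduced from 75.0 to 69.74 dB: IL = 5.26 dB.

5 dB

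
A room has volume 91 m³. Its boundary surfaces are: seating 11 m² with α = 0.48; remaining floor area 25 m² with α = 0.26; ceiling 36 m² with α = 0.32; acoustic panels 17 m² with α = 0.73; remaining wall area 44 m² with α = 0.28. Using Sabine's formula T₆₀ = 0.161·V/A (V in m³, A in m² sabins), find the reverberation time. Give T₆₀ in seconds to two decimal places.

Summing Sᵢαᵢ: 11·0.48 + 25·0.26 + 36·0.32 + 17·0.73 + 44·0.28 = 48.03 m².
T₆₀ = 0.161·V/A = 0.161·91/48.03 = 0.305 s.

0.31 s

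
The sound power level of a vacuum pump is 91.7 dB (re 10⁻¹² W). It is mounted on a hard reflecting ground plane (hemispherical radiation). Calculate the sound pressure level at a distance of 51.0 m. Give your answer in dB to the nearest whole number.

50 dB

The power spreads over a hemisphere of area 2π·r², so L_p = L_w − 10·log₁₀(2π·r²).
2π·r² = 1.634e+04 m², 10·log₁₀ of that is 42.133 dB.
L_p = 91.7 − 42.133 = 49.57 dB.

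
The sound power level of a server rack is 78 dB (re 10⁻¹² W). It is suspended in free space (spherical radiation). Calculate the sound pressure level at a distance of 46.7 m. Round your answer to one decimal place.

33.6 dB

L_p = L_w − 10·log₁₀(4π·r²) with r = 46.7 m.
4π·r² = 2.741e+04 m², 10·log₁₀ of that is 44.378 dB.
L_p = 78 − 44.378 = 33.62 dB.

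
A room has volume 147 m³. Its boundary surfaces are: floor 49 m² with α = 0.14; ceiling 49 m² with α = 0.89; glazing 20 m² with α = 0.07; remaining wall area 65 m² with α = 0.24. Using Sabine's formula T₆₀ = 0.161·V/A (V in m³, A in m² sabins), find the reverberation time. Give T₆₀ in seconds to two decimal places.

0.35 s

Summing Sᵢαᵢ: 49·0.14 + 49·0.89 + 20·0.07 + 65·0.24 = 67.47 m².
T₆₀ = 0.161 × 147 / 67.47 = 0.351 s.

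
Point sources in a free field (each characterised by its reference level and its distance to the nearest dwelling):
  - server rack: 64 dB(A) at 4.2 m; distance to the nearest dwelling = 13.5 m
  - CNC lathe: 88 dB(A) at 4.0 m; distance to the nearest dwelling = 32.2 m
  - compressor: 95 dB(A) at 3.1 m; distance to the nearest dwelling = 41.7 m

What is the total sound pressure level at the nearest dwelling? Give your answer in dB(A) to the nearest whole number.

74 dB(A)

Propagate each source to the receiver with L = L_ref − 20·log₁₀(r/r_ref), then add intensities.
server rack: 64 − 20·log₁₀(13.5/4.2) = 64 − 10.14 = 53.86 dB(A).
CNC lathe: 88 − 20·log₁₀(32.2/4.0) = 88 − 18.12 = 69.88 dB(A).
compressor: 95 − 20·log₁₀(41.7/3.1) = 95 − 22.58 = 72.42 dB(A).
Σ 10^(L/10) = 2.746e+07 → L_total = 10·log₁₀(2.746e+07) = 74.39 dB(A).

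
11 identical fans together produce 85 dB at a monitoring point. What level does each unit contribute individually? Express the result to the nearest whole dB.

For N identical incoherent sources L_total = L₁ + 10·log₁₀ N, so L₁ = 85 − 10·log₁₀(11) = 85 − 10.414.

75 dB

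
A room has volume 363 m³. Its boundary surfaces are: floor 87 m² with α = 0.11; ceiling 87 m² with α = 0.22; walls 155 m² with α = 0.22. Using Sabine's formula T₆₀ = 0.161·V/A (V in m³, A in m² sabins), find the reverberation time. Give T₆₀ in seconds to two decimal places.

Summing Sᵢαᵢ: 87·0.11 + 87·0.22 + 155·0.22 = 62.81 m².
T₆₀ = 0.161·V/A = 0.161·363/62.81 = 0.930 s.

0.93 s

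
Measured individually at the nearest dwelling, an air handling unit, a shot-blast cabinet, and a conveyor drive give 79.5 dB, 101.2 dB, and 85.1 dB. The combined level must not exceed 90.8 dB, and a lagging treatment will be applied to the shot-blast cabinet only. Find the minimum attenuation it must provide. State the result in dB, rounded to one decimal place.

12.2 dB

Fixed contribution from the other sources: Σ 10^(L/10) = 10^(79.5/10) + 10^(85.1/10) = 4.127e+08 (86.16 dB).
To meet 90.8 dB overall, the treated shot-blast cabinet may contribute at most 10^(90.8/10) − 4.127e+08 = 7.895e+08, i.e. 88.97 dB.
So the shot-blast cabinet must be reduced from 101.2 to 88.97 dB: IL = 12.23 dB.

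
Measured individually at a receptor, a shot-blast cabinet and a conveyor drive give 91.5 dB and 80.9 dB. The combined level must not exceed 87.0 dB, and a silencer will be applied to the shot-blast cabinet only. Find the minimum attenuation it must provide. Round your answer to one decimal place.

5.7 dB

The untreated sources together contribute 10^(80.9/10) = 1.230e+08, i.e. 80.90 dB.
To meet 87.0 dB overall, the treated shot-blast cabinet may contribute at most 10^(87.0/10) − 1.230e+08 = 3.782e+08, i.e. 85.78 dB.
So the shot-blast cabinet must be reduced from 91.5 to 85.78 dB: IL = 5.72 dB.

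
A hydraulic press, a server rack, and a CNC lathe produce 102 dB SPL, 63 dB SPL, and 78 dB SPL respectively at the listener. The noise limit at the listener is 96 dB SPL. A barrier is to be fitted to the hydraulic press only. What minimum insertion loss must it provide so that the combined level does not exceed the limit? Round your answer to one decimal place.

Everything except the hydraulic press sums to 10^(63/10) + 10^(78/10) = 6.509e+07 in linear terms, 78.14 dB SPL.
The limit corresponds to 10^(96/10) = 3.981e+09; subtracting the fixed part leaves 3.916e+09 for the hydraulic press, i.e. 95.93 dB SPL.
Required insertion loss = 102 − 95.93 = 6.07 dB.

6.1 dB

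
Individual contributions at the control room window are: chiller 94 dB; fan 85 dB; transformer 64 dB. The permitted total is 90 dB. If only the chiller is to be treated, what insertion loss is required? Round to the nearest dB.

Everything except the chiller sums to 10^(85/10) + 10^(64/10) = 3.187e+08 in linear terms, 85.03 dB.
The limit corresponds to 10^(90/10) = 1.000e+09; subtracting the fixed part leaves 6.813e+08 for the chiller, i.e. 88.33 dB.
Required insertion loss = 94 − 88.33 = 5.67 dB.

6 dB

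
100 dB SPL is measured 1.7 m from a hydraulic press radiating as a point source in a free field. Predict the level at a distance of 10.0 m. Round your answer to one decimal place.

84.6 dB SPL

Spherical spreading from a point source gives a 20·log₁₀(r₂/r₁) drop.
L₂ = 100 − 20·log₁₀(10.0/1.7) = 100 − 15.391 = 84.61 dB SPL.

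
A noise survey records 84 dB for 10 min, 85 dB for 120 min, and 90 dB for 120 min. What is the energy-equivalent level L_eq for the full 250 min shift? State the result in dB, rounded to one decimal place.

88.1 dB

L_eq = 10·log₁₀[(1/T)·Σ tᵢ·10^(Lᵢ/10)] with T = 250 min.
Σ tᵢ·10^(Lᵢ/10) = 10·10^(84/10) + 120·10^(85/10) + 120·10^(90/10) = 1.605e+11.
L_eq = 10·log₁₀(1.605e+11/250) = 88.07 dB.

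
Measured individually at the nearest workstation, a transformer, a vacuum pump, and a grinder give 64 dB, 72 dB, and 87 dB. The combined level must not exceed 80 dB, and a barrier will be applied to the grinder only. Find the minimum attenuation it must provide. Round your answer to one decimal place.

Everything except the grinder sums to 10^(64/10) + 10^(72/10) = 1.836e+07 in linear terms, 72.64 dB.
To meet 80 dB overall, the treated grinder may contribute at most 10^(80/10) − 1.836e+07 = 8.164e+07, i.e. 79.12 dB.
Required insertion loss = 87 − 79.12 = 7.88 dB.

7.9 dB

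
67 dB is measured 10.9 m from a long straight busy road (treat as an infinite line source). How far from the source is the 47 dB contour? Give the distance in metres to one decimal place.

1090.0 m

The 20.0 dB drop corresponds to a distance ratio of 10^(20.0/10) for a line source.
r₂ = 10.9·10^((67−47)/10) = 10.9·10^(20.0/10) = 1090.00 m.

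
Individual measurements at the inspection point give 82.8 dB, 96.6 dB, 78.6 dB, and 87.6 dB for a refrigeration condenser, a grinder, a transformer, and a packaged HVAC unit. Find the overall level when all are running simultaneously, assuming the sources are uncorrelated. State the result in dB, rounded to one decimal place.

97.3 dB

For uncorrelated sources the intensities add, so convert each level to linear form, sum, and take 10·log₁₀ of the total.
Σ 10^(L/10) = 10^(82.8/10) + 10^(96.6/10) + 10^(78.6/10) + 10^(87.6/10) = 5.409e+09.
L_total = 10·log₁₀(5.409e+09) = 97.33 dB.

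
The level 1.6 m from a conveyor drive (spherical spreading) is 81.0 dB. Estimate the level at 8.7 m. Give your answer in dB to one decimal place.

66.3 dB

Spherical spreading from a point source gives a 20·log₁₀(r₂/r₁) drop.
L₂ = 81.0 − 20·log₁₀(8.7/1.6) = 81.0 − 14.708 = 66.29 dB.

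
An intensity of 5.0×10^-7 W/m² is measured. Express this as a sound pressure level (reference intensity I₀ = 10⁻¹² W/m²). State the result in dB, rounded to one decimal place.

57.0 dB

L = 10·log₁₀(I/I₀) = 10·log₁₀(5.0×10^-7/10⁻¹²) = 10·log₁₀(5.0×10^5).
L = 10·(0.6990 + 5) = 56.99 dB.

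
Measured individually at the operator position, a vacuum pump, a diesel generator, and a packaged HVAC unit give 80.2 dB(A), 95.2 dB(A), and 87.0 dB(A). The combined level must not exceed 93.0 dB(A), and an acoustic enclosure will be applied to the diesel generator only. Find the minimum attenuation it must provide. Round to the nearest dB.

4 dB

Fixed contribution from the other sources: Σ 10^(L/10) = 10^(80.2/10) + 10^(87.0/10) = 6.059e+08 (87.82 dB(A)).
The limit corresponds to 10^(93.0/10) = 1.995e+09; subtracting the fixed part leaves 1.389e+09 for the diesel generator, i.e. 91.43 dB(A).
So the diesel generator must be reduced from 95.2 to 91.43 dB(A): IL = 3.77 dB.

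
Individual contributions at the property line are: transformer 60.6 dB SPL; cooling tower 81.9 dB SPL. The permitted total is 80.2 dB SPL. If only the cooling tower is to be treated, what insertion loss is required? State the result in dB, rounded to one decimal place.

1.7 dB

Fixed contribution from the other source: Σ 10^(L/10) = 10^(60.6/10) = 1.148e+06 (60.60 dB SPL).
To meet 80.2 dB SPL overall, the treated cooling tower may contribute at most 10^(80.2/10) − 1.148e+06 = 1.036e+08, i.e. 80.15 dB SPL.
Required insertion loss = 81.9 − 80.15 = 1.75 dB.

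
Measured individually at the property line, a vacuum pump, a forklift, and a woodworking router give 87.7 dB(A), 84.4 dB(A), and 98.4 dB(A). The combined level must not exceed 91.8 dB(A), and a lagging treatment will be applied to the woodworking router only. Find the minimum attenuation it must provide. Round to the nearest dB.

10 dB

Everything except the woodworking router sums to 10^(87.7/10) + 10^(84.4/10) = 8.643e+08 in linear terms, 89.37 dB(A).
The limit corresponds to 10^(91.8/10) = 1.514e+09; subtracting the fixed part leaves 6.493e+08 for the woodworking router, i.e. 88.12 dB(A).
Required insertion loss = 98.4 − 88.12 = 10.28 dB.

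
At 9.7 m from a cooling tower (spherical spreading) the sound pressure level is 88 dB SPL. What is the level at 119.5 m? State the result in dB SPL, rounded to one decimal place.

66.2 dB SPL

Point-source attenuation: ΔL = 20·log₁₀(r₂/r₁) = 20·log₁₀(119.5/9.7) = 21.812 dB.
L₂ = 88 − 20·log₁₀(119.5/9.7) = 88 − 21.812 = 66.19 dB SPL.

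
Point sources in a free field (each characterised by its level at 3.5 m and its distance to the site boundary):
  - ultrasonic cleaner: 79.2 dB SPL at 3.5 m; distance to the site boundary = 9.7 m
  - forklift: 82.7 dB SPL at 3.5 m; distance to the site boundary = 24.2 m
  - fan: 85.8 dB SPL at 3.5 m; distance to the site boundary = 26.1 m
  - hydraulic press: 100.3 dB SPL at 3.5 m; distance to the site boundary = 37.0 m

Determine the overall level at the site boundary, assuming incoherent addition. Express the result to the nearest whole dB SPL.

First find each source's level at the receiver (point-source: −20·log₁₀(r/r_ref)), then combine on an intensity basis.
ultrasonic cleaner: 79.2 − 20·log₁₀(9.7/3.5) = 79.2 − 8.85 = 70.35 dB SPL.
forklift: 82.7 − 20·log₁₀(24.2/3.5) = 82.7 − 16.79 = 65.91 dB SPL.
fan: 85.8 − 20·log₁₀(26.1/3.5) = 85.8 − 17.45 = 68.35 dB SPL.
hydraulic press: 100.3 − 20·log₁₀(37.0/3.5) = 100.3 − 20.48 = 79.82 dB SPL.
Σ 10^(L/10) = 1.174e+08 → L_total = 10·log₁₀(1.174e+08) = 80.70 dB SPL.

81 dB SPL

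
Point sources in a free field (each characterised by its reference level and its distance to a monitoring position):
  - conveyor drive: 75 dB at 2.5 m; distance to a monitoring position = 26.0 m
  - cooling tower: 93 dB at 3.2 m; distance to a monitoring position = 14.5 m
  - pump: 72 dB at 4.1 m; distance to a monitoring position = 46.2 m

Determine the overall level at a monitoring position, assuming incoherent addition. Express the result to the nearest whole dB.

Propagate each source to the receiver with L = L_ref − 20·log₁₀(r/r_ref), then add intensities.
conveyor drive: 75 − 20·log₁₀(26.0/2.5) = 75 − 20.34 = 54.66 dB.
cooling tower: 93 − 20·log₁₀(14.5/3.2) = 93 − 13.12 = 79.88 dB.
pump: 72 − 20·log₁₀(46.2/4.1) = 72 − 21.04 = 50.96 dB.
Σ 10^(L/10) = 9.759e+07 → L_total = 10·log₁₀(9.759e+07) = 79.89 dB.

80 dB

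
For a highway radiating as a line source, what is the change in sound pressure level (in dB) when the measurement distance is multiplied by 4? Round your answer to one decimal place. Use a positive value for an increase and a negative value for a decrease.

-6.0 dB

A line source loses 3 dB per doubling of distance; generally ΔL = −10·log₁₀(r₂/r₁).
ΔL = −10·log₁₀(4) = -6.02 dB.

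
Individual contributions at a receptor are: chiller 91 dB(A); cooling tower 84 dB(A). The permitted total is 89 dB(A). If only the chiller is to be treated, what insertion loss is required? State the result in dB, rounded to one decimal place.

Fixed contribution from the other source: Σ 10^(L/10) = 10^(84/10) = 2.512e+08 (84.00 dB(A)).
The limit corresponds to 10^(89/10) = 7.943e+08; subtracting the fixed part leaves 5.431e+08 for the chiller, i.e. 87.35 dB(A).
Required insertion loss = 91 − 87.35 = 3.65 dB.

3.7 dB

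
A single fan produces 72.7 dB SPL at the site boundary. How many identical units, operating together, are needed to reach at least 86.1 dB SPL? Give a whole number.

The shortfall is 86.1 − 72.7 = 13.4 dB, and N units add 10·log₁₀ N, so need 10·log₁₀ N ≥ 13.4.
N ≥ 10^(13.4/10) = 21.878, so N = 22.

22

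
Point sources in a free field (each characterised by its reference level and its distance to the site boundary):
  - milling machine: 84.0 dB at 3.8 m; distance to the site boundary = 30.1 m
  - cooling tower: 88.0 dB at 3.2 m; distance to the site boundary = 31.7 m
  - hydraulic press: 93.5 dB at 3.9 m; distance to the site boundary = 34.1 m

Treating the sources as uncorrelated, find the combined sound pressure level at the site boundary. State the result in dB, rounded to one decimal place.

76.0 dB

Apply inverse-square spreading to bring every level to the receiver, then sum 10^(L/10).
milling machine: 84.0 − 20·log₁₀(30.1/3.8) = 84.0 − 17.98 = 66.02 dB.
cooling tower: 88.0 − 20·log₁₀(31.7/3.2) = 88.0 − 19.92 = 68.08 dB.
hydraulic press: 93.5 − 20·log₁₀(34.1/3.9) = 93.5 − 18.83 = 74.67 dB.
Σ 10^(L/10) = 3.972e+07 → L_total = 10·log₁₀(3.972e+07) = 75.99 dB.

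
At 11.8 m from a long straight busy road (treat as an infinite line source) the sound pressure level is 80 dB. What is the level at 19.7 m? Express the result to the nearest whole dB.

For a line source, L₂ = L₁ − 10·log₁₀(r₂/r₁).
L₂ = 80 − 10·log₁₀(19.7/11.8) = 80 − 2.226 = 77.77 dB.

78 dB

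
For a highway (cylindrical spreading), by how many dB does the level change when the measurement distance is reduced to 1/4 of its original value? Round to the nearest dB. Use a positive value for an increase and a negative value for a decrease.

A line source loses 3 dB per doubling of distance; generally ΔL = −10·log₁₀(r₂/r₁).
ΔL = −10·log₁₀(0.25) = +6.02 dB.

+6 dB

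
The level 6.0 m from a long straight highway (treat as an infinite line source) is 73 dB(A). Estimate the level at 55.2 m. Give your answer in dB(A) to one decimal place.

63.4 dB(A)

Cylindrical spreading from a line source gives a 10·log₁₀(r₂/r₁) drop.
L₂ = 73 − 10·log₁₀(55.2/6.0) = 73 − 9.638 = 63.36 dB(A).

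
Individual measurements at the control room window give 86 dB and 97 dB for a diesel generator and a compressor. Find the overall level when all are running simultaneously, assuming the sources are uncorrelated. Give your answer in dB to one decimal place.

97.3 dB

For uncorrelated sources the intensities add, so convert each level to linear form, sum, and take 10·log₁₀ of the total.
Σ 10^(L/10) = 10^(86/10) + 10^(97/10) = 5.410e+09.
L_total = 10·log₁₀(5.410e+09) = 97.33 dB.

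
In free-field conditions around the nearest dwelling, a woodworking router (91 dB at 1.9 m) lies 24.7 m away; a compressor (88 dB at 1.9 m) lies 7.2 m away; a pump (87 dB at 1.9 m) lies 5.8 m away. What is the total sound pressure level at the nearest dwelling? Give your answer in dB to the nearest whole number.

First find each source's level at the receiver (point-source: −20·log₁₀(r/r_ref)), then combine on an intensity basis.
woodworking router: 91 − 20·log₁₀(24.7/1.9) = 91 − 22.28 = 68.72 dB.
compressor: 88 − 20·log₁₀(7.2/1.9) = 88 − 11.57 = 76.43 dB.
pump: 87 − 20·log₁₀(5.8/1.9) = 87 − 9.69 = 77.31 dB.
Σ 10^(L/10) = 1.052e+08 → L_total = 10·log₁₀(1.052e+08) = 80.22 dB.

80 dB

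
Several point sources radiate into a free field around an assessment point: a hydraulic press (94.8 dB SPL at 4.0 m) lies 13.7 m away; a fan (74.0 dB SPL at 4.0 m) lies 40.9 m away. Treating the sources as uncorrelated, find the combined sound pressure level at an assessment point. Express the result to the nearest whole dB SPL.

84 dB SPL

First find each source's level at the receiver (point-source: −20·log₁₀(r/r_ref)), then combine on an intensity basis.
hydraulic press: 94.8 − 20·log₁₀(13.7/4.0) = 94.8 − 10.69 = 84.11 dB SPL.
fan: 74.0 − 20·log₁₀(40.9/4.0) = 74.0 − 20.19 = 53.81 dB SPL.
Σ 10^(L/10) = 2.577e+08 → L_total = 10·log₁₀(2.577e+08) = 84.11 dB SPL.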